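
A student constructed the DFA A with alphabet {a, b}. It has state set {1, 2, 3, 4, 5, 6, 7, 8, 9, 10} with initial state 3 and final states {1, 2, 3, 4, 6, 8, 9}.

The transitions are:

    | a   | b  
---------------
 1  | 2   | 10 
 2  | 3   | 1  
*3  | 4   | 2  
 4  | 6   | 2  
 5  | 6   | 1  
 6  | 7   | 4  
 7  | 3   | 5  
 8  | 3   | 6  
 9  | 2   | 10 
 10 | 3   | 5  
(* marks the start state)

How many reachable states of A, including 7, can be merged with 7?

First remove the unreachable states {8,9}; 8 states remain.
Start with accepting vs non-accepting: {1,2,3,4,6} | {5,7,10}.
On input a, block {1,2,3,4,6} splits into {1,2,3,4} and {6}.
Refine {1,2,3,4} on symbol a: members go to different blocks, giving {1,2,3} and {4}.
Refine {1,2,3} on symbol a: members go to different blocks, giving {1,2} and {3}.
On input a, block {1,2} splits into {1} and {2}.
On input a, block {5,7,10} splits into {7,10} and {5}.
Stable partition: {1} | {7,10} | {6} | {4} | {3} | {2} | {5} — 7 equivalence classes.
State 7 belongs to the block {7,10}, which has 2 states.

2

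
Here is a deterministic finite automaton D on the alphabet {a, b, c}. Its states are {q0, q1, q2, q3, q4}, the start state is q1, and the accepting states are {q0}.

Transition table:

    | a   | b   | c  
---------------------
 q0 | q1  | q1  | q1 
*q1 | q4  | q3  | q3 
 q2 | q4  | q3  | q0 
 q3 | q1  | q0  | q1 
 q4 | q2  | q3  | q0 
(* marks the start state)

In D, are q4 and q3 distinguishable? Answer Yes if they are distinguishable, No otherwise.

Yes

Every state is reachable, so we keep all 5.
Initial partition by acceptance: {q0} | {q1,q2,q3,q4}.
Split {q1,q2,q3,q4} by δ(·,b) → {q1,q2,q4} and {q3}.
Split {q1,q2,q4} by δ(·,c) → {q2,q4} and {q1}.
Stable partition: {q0} | {q2,q4} | {q3} | {q1} — 4 equivalence classes.
q4 and q3 end up in different blocks, so they are distinguishable. For instance, the string 'b' is accepted from only q3.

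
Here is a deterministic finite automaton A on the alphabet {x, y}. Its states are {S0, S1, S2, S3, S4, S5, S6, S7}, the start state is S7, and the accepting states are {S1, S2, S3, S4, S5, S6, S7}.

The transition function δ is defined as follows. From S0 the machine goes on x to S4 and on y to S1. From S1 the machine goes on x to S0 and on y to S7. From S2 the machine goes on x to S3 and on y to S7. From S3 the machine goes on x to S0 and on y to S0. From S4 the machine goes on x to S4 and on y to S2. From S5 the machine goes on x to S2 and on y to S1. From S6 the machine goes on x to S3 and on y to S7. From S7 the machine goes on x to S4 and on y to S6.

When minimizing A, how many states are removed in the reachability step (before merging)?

Starting at S7 and following transitions, the reachable set is {S0, S1, S2, S3, S4, S6, S7}. That leaves S5 unreachable — 1 in total.

1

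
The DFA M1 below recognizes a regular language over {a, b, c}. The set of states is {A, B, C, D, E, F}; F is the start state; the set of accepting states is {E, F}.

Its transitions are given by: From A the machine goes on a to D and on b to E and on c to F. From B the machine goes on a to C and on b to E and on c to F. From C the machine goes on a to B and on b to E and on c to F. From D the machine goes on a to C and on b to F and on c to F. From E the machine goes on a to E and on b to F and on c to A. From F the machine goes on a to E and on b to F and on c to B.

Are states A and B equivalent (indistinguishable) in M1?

Yes

Every state is reachable, so we keep all 6.
Start with accepting vs non-accepting: {E,F} | {A,B,C,D}.
Stable partition: {E,F} | {A,B,C,D} — 2 equivalence classes.
A and B lie in the same block of the stable partition, so they are equivalent — no string distinguishes them.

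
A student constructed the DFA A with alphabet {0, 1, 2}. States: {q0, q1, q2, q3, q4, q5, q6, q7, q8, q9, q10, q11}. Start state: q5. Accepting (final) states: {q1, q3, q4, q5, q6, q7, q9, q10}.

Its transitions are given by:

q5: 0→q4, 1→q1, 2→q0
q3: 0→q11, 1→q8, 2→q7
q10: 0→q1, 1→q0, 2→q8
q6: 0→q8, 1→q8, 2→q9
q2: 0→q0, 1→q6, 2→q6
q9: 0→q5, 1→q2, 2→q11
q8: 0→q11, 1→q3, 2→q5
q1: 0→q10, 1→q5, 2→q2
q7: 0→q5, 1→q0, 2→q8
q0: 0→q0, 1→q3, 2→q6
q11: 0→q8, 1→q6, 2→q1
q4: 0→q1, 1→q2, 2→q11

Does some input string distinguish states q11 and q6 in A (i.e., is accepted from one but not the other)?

All states are reachable from the start state.
Start with accepting vs non-accepting: {q1,q3,q4,q5,q6,q7,q9,q10} | {q0,q2,q8,q11}.
On input 0, block {q1,q3,q4,q5,q6,q7,q9,q10} splits into {q1,q4,q5,q7,q9,q10} and {q3,q6}.
On input 1, block {q1,q4,q5,q7,q9,q10} splits into {q4,q7,q9,q10} and {q1,q5}.
Split {q0,q2,q8,q11} by δ(·,2) → {q0,q2} and {q8,q11}.
The partition is now stable with 5 blocks: {q4,q7,q9,q10} | {q0,q2} | {q3,q6} | {q1,q5} | {q8,q11}.
q11 and q6 end up in different blocks, so they are distinguishable. For instance, the string 'ε' is accepted from only q6.

Yes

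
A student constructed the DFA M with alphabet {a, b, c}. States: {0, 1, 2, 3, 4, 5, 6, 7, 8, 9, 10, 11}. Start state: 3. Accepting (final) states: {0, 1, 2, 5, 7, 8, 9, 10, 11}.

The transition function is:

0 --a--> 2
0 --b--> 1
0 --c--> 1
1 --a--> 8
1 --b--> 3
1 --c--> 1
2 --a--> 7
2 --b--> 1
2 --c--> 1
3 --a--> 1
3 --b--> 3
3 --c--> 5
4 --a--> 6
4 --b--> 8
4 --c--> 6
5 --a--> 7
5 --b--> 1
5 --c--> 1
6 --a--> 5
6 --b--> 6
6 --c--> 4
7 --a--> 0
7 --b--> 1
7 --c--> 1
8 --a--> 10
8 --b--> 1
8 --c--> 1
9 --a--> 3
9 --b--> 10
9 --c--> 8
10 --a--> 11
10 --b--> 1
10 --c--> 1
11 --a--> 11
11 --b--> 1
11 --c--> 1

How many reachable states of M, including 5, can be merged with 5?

First remove the unreachable states {4,6,9}; 9 states remain.
Initial partition by acceptance: {0,1,2,5,7,8,10,11} | {3}.
Split {0,1,2,5,7,8,10,11} by δ(·,b) → {0,2,5,7,8,10,11} and {1}.
Stable partition: {0,2,5,7,8,10,11} | {3} | {1} — 3 equivalence classes.
State 5 belongs to the block {0,2,5,7,8,10,11}, which has 7 states.

7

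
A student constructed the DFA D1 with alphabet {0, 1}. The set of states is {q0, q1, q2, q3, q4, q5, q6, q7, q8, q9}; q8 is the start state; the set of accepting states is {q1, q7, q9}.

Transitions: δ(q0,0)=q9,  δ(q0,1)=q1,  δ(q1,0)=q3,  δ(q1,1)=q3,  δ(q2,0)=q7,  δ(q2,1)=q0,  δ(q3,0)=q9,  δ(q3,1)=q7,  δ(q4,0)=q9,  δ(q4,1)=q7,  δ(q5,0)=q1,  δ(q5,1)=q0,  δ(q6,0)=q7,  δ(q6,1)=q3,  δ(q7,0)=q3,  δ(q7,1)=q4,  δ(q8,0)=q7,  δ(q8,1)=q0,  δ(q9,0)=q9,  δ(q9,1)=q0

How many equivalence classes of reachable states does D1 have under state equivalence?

4

States {q2,q5,q6} cannot be reached from the start state, so discard them.
P0 = {q1,q7,q9} | {q0,q3,q4,q8}.
On input 0, block {q1,q7,q9} splits into {q1,q7} and {q9}.
On input 0, block {q0,q3,q4,q8} splits into {q0,q3,q4} and {q8}.
No further refinement is possible. Final partition (4 blocks): {q1,q7} | {q0,q3,q4} | {q9} | {q8}.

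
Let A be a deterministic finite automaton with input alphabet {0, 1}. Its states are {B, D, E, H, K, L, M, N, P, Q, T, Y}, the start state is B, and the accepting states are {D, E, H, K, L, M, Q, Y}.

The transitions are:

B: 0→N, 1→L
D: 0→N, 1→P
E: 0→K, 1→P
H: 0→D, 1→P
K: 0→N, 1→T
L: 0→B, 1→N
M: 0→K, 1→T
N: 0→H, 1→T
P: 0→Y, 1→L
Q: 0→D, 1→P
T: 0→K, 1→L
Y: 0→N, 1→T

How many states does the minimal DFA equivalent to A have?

First remove the unreachable states {E,M,Q}; 9 states remain.
Start with accepting vs non-accepting: {D,H,K,L,Y} | {B,N,P,T}.
Split {D,H,K,L,Y} by δ(·,0) → {D,K,L,Y} and {H}.
Refine {B,N,P,T} on symbol 0: members go to different blocks, giving {P,T} and {B} and {N}.
On input 0, block {D,K,L,Y} splits into {D,K,Y} and {L}.
Stable partition: {D,K,Y} | {P,T} | {H} | {B} | {N} | {L} — 6 equivalence classes.

6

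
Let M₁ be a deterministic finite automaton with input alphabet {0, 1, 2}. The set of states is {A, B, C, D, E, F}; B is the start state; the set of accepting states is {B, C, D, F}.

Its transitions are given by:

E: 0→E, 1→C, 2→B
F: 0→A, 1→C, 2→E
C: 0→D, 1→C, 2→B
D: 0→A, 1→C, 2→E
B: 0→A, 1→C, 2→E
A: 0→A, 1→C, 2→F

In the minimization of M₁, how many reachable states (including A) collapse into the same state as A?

2

Every state is reachable, so we keep all 6.
P0 = {B,C,D,F} | {A,E}.
Split {B,C,D,F} by δ(·,0) → {B,D,F} and {C}.
The partition is now stable with 3 blocks: {B,D,F} | {A,E} | {C}.
State A belongs to the block {A,E}, which has 2 states.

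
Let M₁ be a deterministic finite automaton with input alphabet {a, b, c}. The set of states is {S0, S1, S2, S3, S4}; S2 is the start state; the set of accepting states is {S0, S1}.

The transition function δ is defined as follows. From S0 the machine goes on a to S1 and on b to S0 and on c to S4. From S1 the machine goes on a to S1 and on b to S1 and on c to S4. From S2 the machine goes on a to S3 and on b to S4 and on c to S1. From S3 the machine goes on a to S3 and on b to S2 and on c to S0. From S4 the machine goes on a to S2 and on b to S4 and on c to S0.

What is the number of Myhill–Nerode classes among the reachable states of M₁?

Initial partition by acceptance: {S0,S1} | {S2,S3,S4}.
Stable partition: {S0,S1} | {S2,S3,S4} — 2 equivalence classes.

2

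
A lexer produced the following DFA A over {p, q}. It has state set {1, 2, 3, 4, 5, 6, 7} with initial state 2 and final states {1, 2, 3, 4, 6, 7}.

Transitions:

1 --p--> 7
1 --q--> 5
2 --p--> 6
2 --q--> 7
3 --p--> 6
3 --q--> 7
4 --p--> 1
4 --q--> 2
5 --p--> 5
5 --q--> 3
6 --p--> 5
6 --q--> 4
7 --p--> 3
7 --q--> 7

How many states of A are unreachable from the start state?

0

Every one of the 7 states is reachable from 2.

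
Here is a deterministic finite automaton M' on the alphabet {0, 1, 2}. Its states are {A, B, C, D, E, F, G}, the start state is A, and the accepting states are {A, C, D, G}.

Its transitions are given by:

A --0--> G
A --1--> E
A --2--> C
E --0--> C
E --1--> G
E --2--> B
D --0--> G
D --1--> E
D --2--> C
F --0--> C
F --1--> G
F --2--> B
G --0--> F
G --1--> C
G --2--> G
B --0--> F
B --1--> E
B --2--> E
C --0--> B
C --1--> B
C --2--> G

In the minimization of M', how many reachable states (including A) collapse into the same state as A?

First remove the unreachable states {D}; 6 states remain.
Start with accepting vs non-accepting: {A,C,G} | {B,E,F}.
On input 0, block {A,C,G} splits into {C,G} and {A}.
On input 1, block {C,G} splits into {C} and {G}.
Refine {B,E,F} on symbol 0: members go to different blocks, giving {E,F} and {B}.
Stable partition: {C} | {E,F} | {A} | {G} | {B} — 5 equivalence classes.
State A belongs to the block {A}, which has 1 states.

1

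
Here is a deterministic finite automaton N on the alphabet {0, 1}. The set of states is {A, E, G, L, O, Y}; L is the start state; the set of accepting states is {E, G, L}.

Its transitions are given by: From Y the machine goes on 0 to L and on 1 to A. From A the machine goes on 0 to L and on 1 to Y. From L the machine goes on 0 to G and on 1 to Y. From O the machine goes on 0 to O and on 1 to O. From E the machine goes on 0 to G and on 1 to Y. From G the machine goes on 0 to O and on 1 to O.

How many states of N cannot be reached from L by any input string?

No path from L leads to E; the other 5 states are all reachable.

1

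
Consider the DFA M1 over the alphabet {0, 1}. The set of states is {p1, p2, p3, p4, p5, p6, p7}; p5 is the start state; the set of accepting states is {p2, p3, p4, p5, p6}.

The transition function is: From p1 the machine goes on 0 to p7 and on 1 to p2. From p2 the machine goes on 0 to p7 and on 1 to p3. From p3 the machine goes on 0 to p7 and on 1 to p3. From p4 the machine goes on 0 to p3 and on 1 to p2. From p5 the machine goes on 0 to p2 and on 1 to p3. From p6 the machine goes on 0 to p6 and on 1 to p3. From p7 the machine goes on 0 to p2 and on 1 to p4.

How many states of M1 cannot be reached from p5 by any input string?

No path from p5 leads to p1, p6; the other 5 states are all reachable.

2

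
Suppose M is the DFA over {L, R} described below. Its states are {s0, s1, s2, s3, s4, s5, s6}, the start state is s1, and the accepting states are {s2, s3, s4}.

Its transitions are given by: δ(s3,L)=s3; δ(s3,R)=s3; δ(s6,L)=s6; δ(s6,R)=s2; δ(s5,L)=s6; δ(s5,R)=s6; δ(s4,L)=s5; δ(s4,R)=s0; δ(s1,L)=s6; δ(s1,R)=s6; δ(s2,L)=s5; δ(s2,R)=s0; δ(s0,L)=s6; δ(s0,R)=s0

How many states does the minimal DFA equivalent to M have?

Reachable states from the start: {s0,s1,s2,s5,s6}. Unreachable: {s3,s4} — drop them.
P0 = {s2} | {s0,s1,s5,s6}.
Refine {s0,s1,s5,s6} on symbol R: members go to different blocks, giving {s0,s1,s5} and {s6}.
On input R, block {s0,s1,s5} splits into {s1,s5} and {s0}.
The partition is now stable with 4 blocks: {s2} | {s1,s5} | {s6} | {s0}.

4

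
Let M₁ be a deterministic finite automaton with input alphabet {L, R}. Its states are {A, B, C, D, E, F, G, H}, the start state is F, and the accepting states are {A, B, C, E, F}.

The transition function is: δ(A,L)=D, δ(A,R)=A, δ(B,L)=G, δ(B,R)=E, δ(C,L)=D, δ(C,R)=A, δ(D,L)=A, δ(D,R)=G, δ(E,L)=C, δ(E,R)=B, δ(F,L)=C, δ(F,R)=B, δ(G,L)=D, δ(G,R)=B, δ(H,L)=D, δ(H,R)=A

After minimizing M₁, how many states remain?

States {H} cannot be reached from the start state, so discard them.
Start with accepting vs non-accepting: {A,B,C,E,F} | {D,G}.
On input L, block {A,B,C,E,F} splits into {A,B,C} and {E,F}.
Split {A,B,C} by δ(·,R) → {A,C} and {B}.
Split {D,G} by δ(·,L) → {D} and {G}.
Stable partition: {A,C} | {D} | {E,F} | {B} | {G} — 5 equivalence classes.

5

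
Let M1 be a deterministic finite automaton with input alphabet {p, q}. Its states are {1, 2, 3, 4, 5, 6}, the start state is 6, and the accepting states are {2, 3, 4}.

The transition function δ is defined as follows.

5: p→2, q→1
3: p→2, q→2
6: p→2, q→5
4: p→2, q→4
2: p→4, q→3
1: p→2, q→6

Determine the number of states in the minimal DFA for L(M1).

2

Initial partition by acceptance: {2,3,4} | {1,5,6}.
The partition is now stable with 2 blocks: {2,3,4} | {1,5,6}.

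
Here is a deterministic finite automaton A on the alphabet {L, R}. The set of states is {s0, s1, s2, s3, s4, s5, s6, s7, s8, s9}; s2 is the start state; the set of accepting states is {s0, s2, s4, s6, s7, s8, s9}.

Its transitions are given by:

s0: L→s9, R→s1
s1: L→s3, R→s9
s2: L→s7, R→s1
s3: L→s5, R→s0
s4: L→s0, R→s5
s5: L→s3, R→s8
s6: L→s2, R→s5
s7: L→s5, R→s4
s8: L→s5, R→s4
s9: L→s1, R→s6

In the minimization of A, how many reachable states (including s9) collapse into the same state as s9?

All states are reachable from the start state.
Initial partition by acceptance: {s0,s2,s4,s6,s7,s8,s9} | {s1,s3,s5}.
On input L, block {s0,s2,s4,s6,s7,s8,s9} splits into {s0,s2,s4,s6} and {s7,s8,s9}.
Refine {s0,s2,s4,s6} on symbol L: members go to different blocks, giving {s0,s2} and {s4,s6}.
Split {s1,s3,s5} by δ(·,R) → {s1,s5} and {s3}.
The partition is now stable with 5 blocks: {s0,s2} | {s1,s5} | {s7,s8,s9} | {s4,s6} | {s3}.
State s9 belongs to the block {s7,s8,s9}, which has 3 states.

3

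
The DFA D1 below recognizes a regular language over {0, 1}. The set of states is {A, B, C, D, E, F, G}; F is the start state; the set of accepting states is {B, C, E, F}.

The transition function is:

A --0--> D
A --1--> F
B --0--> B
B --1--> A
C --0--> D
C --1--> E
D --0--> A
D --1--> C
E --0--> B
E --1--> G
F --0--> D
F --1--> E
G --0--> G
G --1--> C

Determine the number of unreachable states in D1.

Every one of the 7 states is reachable from F.

0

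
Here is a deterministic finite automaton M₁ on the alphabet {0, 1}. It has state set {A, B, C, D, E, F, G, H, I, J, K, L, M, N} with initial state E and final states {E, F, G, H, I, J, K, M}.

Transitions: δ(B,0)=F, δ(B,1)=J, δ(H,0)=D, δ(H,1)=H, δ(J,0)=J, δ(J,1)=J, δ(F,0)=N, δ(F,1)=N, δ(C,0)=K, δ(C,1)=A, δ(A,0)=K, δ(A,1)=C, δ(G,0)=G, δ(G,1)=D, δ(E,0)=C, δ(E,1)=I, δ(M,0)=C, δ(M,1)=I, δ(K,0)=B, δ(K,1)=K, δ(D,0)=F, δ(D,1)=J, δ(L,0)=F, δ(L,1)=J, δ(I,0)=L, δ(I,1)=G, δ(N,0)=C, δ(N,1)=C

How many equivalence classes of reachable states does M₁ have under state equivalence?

9

States {H,M} cannot be reached from the start state, so discard them.
Start with accepting vs non-accepting: {E,F,G,I,J,K} | {A,B,C,D,L,N}.
Split {E,F,G,I,J,K} by δ(·,0) → {E,F,I,K} and {G,J}.
On input 1, block {E,F,I,K} splits into {E,K} and {F} and {I}.
On input 1, block {E,K} splits into {E} and {K}.
Refine {A,B,C,D,L,N} on symbol 0: members go to different blocks, giving {B,D,L} and {A,C} and {N}.
Refine {G,J} on symbol 1: members go to different blocks, giving {G} and {J}.
No further refinement is possible. Final partition (9 blocks): {E} | {B,D,L} | {G} | {F} | {I} | {K} | {A,C} | {N} | {J}.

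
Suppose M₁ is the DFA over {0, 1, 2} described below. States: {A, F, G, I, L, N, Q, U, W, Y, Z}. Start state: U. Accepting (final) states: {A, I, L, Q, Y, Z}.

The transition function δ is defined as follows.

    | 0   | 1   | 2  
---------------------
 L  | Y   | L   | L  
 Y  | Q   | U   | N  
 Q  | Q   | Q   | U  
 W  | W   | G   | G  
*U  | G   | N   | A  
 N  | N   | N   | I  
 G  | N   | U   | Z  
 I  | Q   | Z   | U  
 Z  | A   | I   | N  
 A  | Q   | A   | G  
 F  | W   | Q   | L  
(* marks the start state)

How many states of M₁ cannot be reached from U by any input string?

No path from U leads to F, L, W, Y; the other 7 states are all reachable.

4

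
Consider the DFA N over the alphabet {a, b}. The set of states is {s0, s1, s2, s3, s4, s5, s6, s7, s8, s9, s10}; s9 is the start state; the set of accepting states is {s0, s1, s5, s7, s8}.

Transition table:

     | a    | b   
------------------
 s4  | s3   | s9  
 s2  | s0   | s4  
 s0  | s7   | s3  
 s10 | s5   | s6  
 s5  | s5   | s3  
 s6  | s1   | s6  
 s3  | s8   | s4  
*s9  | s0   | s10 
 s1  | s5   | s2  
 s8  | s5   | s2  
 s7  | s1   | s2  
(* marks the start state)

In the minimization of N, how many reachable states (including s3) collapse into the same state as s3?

2

P0 = {s0,s1,s5,s7,s8} | {s2,s3,s4,s6,s9,s10}.
On input a, block {s2,s3,s4,s6,s9,s10} splits into {s2,s3,s6,s9,s10} and {s4}.
Split {s2,s3,s6,s9,s10} by δ(·,b) → {s6,s9,s10} and {s2,s3}.
The partition is now stable with 4 blocks: {s0,s1,s5,s7,s8} | {s6,s9,s10} | {s4} | {s2,s3}.
State s3 belongs to the block {s2,s3}, which has 2 states.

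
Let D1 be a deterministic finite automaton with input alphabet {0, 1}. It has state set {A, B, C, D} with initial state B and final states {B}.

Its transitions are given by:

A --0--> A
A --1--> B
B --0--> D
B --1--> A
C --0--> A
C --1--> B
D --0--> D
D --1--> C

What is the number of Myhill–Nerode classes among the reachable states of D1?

Initial partition by acceptance: {B} | {A,C,D}.
On input 1, block {A,C,D} splits into {A,C} and {D}.
The partition is now stable with 3 blocks: {B} | {A,C} | {D}.

3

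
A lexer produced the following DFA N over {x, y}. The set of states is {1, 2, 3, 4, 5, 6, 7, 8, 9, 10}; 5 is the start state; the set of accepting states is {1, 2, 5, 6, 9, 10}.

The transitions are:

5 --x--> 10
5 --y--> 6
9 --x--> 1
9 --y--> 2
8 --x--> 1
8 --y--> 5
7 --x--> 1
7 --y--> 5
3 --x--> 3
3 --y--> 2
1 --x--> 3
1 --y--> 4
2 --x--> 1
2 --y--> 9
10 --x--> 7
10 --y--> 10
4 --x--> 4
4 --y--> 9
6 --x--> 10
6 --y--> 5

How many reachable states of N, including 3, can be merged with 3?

States {8} cannot be reached from the start state, so discard them.
Start with accepting vs non-accepting: {1,2,5,6,9,10} | {3,4,7}.
Refine {1,2,5,6,9,10} on symbol x: members go to different blocks, giving {2,5,6,9} and {1,10}.
On input x, block {3,4,7} splits into {3,4} and {7}.
Split {1,10} by δ(·,x) → {1} and {10}.
On input x, block {2,5,6,9} splits into {2,9} and {5,6}.
Stable partition: {2,9} | {3,4} | {1} | {7} | {10} | {5,6} — 6 equivalence classes.
State 3 belongs to the block {3,4}, which has 2 states.

2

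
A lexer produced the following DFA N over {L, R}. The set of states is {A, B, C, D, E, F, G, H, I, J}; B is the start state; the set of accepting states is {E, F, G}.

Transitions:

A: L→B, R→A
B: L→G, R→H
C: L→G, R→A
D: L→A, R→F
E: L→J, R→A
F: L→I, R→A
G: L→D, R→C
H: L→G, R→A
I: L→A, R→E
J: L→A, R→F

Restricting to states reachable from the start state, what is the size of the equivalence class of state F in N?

Every state is reachable, so we keep all 10.
P0 = {E,F,G} | {A,B,C,D,H,I,J}.
Refine {A,B,C,D,H,I,J} on symbol L: members go to different blocks, giving {A,D,I,J} and {B,C,H}.
Split {E,F,G} by δ(·,R) → {E,F} and {G}.
Refine {A,D,I,J} on symbol L: members go to different blocks, giving {D,I,J} and {A}.
Split {B,C,H} by δ(·,R) → {C,H} and {B}.
The partition is now stable with 6 blocks: {E,F} | {D,I,J} | {C,H} | {G} | {A} | {B}.
The equivalence class containing F is {E,F}, of size 2.

2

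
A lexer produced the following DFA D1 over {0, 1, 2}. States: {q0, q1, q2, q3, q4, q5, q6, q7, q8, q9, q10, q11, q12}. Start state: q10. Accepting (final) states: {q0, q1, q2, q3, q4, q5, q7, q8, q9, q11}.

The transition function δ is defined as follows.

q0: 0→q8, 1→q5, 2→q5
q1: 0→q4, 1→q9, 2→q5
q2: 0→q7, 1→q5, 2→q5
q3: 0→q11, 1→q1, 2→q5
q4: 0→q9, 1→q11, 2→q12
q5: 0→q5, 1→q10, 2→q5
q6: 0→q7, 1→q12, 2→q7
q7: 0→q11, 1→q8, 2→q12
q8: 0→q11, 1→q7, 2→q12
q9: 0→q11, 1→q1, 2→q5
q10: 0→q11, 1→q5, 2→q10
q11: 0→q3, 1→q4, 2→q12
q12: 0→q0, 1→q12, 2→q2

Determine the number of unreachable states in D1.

No path from q10 leads to q6; the other 12 states are all reachable.

1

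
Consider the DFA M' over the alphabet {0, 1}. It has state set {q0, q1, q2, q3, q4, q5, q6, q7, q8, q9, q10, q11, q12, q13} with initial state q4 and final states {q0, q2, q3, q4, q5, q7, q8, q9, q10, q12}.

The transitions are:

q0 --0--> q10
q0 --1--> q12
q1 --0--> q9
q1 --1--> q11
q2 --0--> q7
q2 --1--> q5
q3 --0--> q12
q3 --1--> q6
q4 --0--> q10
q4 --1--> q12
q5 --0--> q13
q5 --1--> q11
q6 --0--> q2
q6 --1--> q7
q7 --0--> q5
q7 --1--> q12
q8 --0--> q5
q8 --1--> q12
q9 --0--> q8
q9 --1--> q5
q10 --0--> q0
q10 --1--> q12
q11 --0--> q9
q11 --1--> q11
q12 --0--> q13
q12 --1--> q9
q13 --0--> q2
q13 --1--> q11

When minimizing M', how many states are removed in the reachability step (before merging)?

3

No path from q4 leads to q1, q3, q6; the other 11 states are all reachable.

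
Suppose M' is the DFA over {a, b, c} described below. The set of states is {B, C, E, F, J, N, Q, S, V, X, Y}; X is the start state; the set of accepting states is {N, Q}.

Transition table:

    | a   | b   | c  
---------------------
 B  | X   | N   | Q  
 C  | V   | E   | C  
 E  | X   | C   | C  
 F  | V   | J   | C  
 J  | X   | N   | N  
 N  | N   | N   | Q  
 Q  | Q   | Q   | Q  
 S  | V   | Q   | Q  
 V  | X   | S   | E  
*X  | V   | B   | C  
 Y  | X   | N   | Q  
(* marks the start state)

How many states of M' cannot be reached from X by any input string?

3

No path from X leads to F, J, Y; the other 8 states are all reachable.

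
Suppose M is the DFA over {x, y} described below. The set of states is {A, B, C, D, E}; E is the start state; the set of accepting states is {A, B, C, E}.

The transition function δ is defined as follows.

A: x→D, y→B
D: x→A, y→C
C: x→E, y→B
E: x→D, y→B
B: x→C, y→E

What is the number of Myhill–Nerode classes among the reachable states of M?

4

All states are reachable from the start state.
P0 = {A,B,C,E} | {D}.
Split {A,B,C,E} by δ(·,x) → {A,E} and {B,C}.
On input x, block {B,C} splits into {B} and {C}.
Stable partition: {A,E} | {D} | {B} | {C} — 4 equivalence classes.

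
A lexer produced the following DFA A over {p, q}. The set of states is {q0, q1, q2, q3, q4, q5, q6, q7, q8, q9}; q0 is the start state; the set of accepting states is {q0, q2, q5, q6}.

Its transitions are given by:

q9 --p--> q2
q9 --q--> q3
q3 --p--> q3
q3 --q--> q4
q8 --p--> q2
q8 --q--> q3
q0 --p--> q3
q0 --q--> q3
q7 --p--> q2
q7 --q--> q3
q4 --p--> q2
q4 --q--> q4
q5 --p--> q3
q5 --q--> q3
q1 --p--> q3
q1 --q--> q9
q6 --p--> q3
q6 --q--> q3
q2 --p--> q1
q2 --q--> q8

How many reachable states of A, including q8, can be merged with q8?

Reachable states from the start: {q0,q1,q2,q3,q4,q8,q9}. Unreachable: {q5,q6,q7} — drop them.
Start with accepting vs non-accepting: {q0,q2} | {q1,q3,q4,q8,q9}.
Split {q1,q3,q4,q8,q9} by δ(·,p) → {q4,q8,q9} and {q1,q3}.
Split {q0,q2} by δ(·,q) → {q0} and {q2}.
Refine {q4,q8,q9} on symbol q: members go to different blocks, giving {q8,q9} and {q4}.
Split {q1,q3} by δ(·,q) → {q1} and {q3}.
Stable partition: {q0} | {q8,q9} | {q1} | {q2} | {q4} | {q3} — 6 equivalence classes.
State q8 belongs to the block {q8,q9}, which has 2 states.

2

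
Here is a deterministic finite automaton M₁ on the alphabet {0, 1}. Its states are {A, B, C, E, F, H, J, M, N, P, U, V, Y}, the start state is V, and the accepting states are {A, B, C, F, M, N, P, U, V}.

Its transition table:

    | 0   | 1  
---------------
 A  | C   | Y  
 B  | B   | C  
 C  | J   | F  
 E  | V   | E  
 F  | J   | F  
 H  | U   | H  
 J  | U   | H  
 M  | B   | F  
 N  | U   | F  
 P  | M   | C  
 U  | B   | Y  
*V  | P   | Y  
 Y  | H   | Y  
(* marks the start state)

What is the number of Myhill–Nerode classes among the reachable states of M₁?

5

First remove the unreachable states {A,E,N}; 10 states remain.
Start with accepting vs non-accepting: {B,C,F,M,P,U,V} | {H,J,Y}.
Refine {B,C,F,M,P,U,V} on symbol 0: members go to different blocks, giving {B,M,P,U,V} and {C,F}.
Refine {B,M,P,U,V} on symbol 1: members go to different blocks, giving {B,M,P} and {U,V}.
Split {H,J,Y} by δ(·,0) → {H,J} and {Y}.
Stable partition: {B,M,P} | {H,J} | {C,F} | {U,V} | {Y} — 5 equivalence classes.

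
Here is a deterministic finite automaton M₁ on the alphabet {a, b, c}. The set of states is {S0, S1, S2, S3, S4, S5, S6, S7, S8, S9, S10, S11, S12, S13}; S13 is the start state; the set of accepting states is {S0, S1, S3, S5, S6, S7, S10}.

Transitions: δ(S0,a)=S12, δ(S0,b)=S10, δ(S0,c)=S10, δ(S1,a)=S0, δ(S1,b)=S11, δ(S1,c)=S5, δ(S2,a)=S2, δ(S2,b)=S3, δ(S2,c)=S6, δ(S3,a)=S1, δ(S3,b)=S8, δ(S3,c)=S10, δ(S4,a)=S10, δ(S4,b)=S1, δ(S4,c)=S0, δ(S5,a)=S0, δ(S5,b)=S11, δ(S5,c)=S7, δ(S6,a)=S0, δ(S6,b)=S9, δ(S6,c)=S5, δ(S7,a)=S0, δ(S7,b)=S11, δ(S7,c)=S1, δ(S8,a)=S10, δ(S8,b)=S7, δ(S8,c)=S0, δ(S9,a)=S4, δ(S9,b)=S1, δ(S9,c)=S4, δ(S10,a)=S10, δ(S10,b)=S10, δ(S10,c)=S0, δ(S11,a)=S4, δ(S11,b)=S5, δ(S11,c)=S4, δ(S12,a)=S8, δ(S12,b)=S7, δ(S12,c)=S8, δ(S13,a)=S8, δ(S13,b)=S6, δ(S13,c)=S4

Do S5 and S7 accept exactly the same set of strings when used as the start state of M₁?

Yes

Reachable states from the start: {S0,S1,S4,S5,S6,S7,S8,S9,S10,S11,S12,S13}. Unreachable: {S2,S3} — drop them.
Initial partition by acceptance: {S0,S1,S5,S6,S7,S10} | {S4,S8,S9,S11,S12,S13}.
On input a, block {S0,S1,S5,S6,S7,S10} splits into {S1,S5,S6,S7,S10} and {S0}.
Refine {S1,S5,S6,S7,S10} on symbol a: members go to different blocks, giving {S1,S5,S6,S7} and {S10}.
On input a, block {S4,S8,S9,S11,S12,S13} splits into {S9,S11,S12,S13} and {S4,S8}.
The partition is now stable with 5 blocks: {S1,S5,S6,S7} | {S9,S11,S12,S13} | {S0} | {S10} | {S4,S8}.
S5 and S7 lie in the same block of the stable partition, so they are equivalent — no string distinguishes them.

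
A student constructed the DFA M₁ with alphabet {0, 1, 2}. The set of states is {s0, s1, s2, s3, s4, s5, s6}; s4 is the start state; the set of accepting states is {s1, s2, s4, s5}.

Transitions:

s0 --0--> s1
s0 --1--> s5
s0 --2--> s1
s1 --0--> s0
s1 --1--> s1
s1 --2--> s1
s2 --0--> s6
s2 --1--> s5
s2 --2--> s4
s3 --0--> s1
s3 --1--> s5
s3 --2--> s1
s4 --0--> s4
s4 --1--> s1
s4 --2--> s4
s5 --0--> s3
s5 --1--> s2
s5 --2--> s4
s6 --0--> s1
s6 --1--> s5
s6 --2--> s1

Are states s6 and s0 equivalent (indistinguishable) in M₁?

All states are reachable from the start state.
Initial partition by acceptance: {s1,s2,s4,s5} | {s0,s3,s6}.
Refine {s1,s2,s4,s5} on symbol 0: members go to different blocks, giving {s1,s2,s5} and {s4}.
Split {s1,s2,s5} by δ(·,2) → {s2,s5} and {s1}.
The partition is now stable with 4 blocks: {s2,s5} | {s0,s3,s6} | {s4} | {s1}.
s6 and s0 lie in the same block of the stable partition, so they are equivalent — no string distinguishes them.

Yes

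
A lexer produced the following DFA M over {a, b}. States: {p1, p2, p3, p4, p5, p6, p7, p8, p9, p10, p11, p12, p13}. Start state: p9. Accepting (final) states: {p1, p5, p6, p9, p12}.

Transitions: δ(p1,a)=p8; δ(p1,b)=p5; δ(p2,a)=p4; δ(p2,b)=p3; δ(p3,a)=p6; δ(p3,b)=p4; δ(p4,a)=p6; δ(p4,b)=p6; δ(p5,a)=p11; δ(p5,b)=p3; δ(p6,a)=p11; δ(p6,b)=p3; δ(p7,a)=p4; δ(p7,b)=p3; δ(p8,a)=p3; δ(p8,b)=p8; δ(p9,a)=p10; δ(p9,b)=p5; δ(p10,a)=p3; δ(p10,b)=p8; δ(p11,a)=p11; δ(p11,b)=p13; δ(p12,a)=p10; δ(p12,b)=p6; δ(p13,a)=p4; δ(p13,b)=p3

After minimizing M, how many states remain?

First remove the unreachable states {p1,p2,p7,p12}; 9 states remain.
Initial partition by acceptance: {p5,p6,p9} | {p3,p4,p8,p10,p11,p13}.
Split {p5,p6,p9} by δ(·,b) → {p5,p6} and {p9}.
Split {p3,p4,p8,p10,p11,p13} by δ(·,a) → {p8,p10,p11,p13} and {p3,p4}.
On input a, block {p8,p10,p11,p13} splits into {p8,p10,p13} and {p11}.
Split {p8,p10,p13} by δ(·,b) → {p8,p10} and {p13}.
On input b, block {p3,p4} splits into {p3} and {p4}.
Stable partition: {p5,p6} | {p8,p10} | {p9} | {p3} | {p11} | {p13} | {p4} — 7 equivalence classes.

7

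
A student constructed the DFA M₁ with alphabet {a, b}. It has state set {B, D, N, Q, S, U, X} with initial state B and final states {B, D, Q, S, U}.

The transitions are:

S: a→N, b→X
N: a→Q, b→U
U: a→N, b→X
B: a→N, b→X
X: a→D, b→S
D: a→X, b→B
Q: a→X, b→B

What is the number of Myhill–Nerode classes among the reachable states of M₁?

P0 = {B,D,Q,S,U} | {N,X}.
Split {B,D,Q,S,U} by δ(·,b) → {B,S,U} and {D,Q}.
Stable partition: {B,S,U} | {N,X} | {D,Q} — 3 equivalence classes.

3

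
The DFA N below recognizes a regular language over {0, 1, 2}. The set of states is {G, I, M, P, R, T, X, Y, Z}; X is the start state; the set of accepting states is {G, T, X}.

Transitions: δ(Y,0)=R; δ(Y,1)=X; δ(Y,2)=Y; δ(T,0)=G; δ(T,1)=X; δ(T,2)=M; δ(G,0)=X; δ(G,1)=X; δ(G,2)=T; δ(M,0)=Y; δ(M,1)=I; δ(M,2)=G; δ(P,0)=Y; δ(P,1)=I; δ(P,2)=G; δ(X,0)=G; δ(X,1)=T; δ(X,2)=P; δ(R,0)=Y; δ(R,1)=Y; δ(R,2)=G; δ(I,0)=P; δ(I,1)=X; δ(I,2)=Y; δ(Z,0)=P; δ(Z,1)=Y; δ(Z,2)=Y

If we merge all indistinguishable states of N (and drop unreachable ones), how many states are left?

4

Reachable states from the start: {G,I,M,P,R,T,X,Y}. Unreachable: {Z} — drop them.
P0 = {G,T,X} | {I,M,P,R,Y}.
Split {G,T,X} by δ(·,2) → {T,X} and {G}.
Split {I,M,P,R,Y} by δ(·,1) → {M,P,R} and {I,Y}.
Stable partition: {T,X} | {M,P,R} | {G} | {I,Y} — 4 equivalence classes.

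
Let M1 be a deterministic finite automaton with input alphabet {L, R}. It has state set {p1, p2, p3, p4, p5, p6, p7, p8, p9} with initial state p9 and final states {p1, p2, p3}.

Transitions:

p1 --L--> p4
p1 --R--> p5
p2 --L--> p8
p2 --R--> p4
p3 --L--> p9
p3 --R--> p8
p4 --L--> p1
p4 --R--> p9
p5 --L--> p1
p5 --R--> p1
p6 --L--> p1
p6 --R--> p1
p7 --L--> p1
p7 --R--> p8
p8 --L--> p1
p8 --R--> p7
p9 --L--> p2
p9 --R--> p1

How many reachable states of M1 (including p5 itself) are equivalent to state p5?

First remove the unreachable states {p3,p6}; 7 states remain.
Initial partition by acceptance: {p1,p2} | {p4,p5,p7,p8,p9}.
On input R, block {p4,p5,p7,p8,p9} splits into {p4,p7,p8} and {p5,p9}.
Refine {p1,p2} on symbol R: members go to different blocks, giving {p1} and {p2}.
Refine {p4,p7,p8} on symbol R: members go to different blocks, giving {p7,p8} and {p4}.
On input L, block {p5,p9} splits into {p5} and {p9}.
The partition is now stable with 6 blocks: {p1} | {p7,p8} | {p5} | {p2} | {p4} | {p9}.
The equivalence class containing p5 is {p5}, of size 1.

1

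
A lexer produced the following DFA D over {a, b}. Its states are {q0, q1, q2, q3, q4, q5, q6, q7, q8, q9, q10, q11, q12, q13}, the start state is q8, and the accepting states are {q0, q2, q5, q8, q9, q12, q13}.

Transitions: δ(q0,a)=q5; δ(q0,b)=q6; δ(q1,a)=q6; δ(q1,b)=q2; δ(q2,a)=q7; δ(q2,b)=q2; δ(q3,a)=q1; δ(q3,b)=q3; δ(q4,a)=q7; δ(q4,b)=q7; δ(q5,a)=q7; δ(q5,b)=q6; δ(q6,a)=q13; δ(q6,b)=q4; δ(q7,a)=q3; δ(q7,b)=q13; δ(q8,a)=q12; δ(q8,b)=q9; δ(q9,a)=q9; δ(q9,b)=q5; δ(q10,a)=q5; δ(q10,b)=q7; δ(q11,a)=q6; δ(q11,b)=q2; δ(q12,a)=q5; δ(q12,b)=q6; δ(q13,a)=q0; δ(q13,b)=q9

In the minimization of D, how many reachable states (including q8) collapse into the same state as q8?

States {q10,q11} cannot be reached from the start state, so discard them.
Initial partition by acceptance: {q0,q2,q5,q8,q9,q12,q13} | {q1,q3,q4,q6,q7}.
Split {q0,q2,q5,q8,q9,q12,q13} by δ(·,a) → {q0,q8,q9,q12,q13} and {q2,q5}.
Split {q0,q8,q9,q12,q13} by δ(·,a) → {q8,q9,q13} and {q0,q12}.
Refine {q8,q9,q13} on symbol a: members go to different blocks, giving {q8,q13} and {q9}.
On input a, block {q1,q3,q4,q6,q7} splits into {q1,q3,q4,q7} and {q6}.
Refine {q1,q3,q4,q7} on symbol a: members go to different blocks, giving {q3,q4,q7} and {q1}.
On input a, block {q3,q4,q7} splits into {q4,q7} and {q3}.
Split {q4,q7} by δ(·,a) → {q4} and {q7}.
Split {q2,q5} by δ(·,b) → {q2} and {q5}.
The partition is now stable with 10 blocks: {q8,q13} | {q4} | {q2} | {q0,q12} | {q9} | {q6} | {q1} | {q3} | {q7} | {q5}.
The equivalence class containing q8 is {q8,q13}, of size 2.

2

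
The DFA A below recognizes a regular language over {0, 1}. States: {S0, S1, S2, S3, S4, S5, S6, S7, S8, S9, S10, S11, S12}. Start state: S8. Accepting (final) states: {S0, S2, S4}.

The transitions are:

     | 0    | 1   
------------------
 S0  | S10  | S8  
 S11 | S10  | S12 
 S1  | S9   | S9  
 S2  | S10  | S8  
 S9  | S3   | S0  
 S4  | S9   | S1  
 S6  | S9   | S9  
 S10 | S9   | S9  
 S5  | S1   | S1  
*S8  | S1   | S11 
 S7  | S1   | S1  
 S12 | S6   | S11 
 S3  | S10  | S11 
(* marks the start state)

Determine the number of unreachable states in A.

4

No path from S8 leads to S2, S4, S5, S7; the other 9 states are all reachable.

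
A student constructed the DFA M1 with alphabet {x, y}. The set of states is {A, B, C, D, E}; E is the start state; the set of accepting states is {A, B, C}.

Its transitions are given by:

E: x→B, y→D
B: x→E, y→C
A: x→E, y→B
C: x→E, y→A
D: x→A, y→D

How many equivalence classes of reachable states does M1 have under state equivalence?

2

P0 = {A,B,C} | {D,E}.
The partition is now stable with 2 blocks: {A,B,C} | {D,E}.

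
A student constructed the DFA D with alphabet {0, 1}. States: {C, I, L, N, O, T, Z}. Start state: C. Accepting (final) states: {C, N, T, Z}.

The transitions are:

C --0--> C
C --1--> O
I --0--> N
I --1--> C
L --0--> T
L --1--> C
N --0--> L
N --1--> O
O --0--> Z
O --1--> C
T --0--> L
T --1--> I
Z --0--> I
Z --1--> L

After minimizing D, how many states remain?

All states are reachable from the start state.
P0 = {C,N,T,Z} | {I,L,O}.
Split {C,N,T,Z} by δ(·,0) → {N,T,Z} and {C}.
The partition is now stable with 3 blocks: {N,T,Z} | {I,L,O} | {C}.

3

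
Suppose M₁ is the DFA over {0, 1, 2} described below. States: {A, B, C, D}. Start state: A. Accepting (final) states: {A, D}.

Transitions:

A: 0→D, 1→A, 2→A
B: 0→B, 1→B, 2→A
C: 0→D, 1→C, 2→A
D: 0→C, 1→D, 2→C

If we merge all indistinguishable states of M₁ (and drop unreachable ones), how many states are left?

First remove the unreachable states {B}; 3 states remain.
Start with accepting vs non-accepting: {A,D} | {C}.
Refine {A,D} on symbol 0: members go to different blocks, giving {A} and {D}.
Stable partition: {A} | {C} | {D} — 3 equivalence classes.

3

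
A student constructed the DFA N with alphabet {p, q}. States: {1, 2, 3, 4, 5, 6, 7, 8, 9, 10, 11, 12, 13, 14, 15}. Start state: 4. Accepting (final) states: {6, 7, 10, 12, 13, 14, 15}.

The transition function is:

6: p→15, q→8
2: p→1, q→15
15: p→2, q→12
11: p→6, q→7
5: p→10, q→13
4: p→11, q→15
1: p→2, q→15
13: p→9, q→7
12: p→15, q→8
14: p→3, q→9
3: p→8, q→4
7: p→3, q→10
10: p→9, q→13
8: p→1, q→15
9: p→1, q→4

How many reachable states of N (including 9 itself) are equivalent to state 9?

States {5,14} cannot be reached from the start state, so discard them.
P0 = {6,7,10,12,13,15} | {1,2,3,4,8,9,11}.
On input p, block {6,7,10,12,13,15} splits into {7,10,13,15} and {6,12}.
Refine {7,10,13,15} on symbol q: members go to different blocks, giving {7,10,13} and {15}.
Split {1,2,3,4,8,9,11} by δ(·,p) → {1,2,3,4,8,9} and {11}.
On input p, block {1,2,3,4,8,9} splits into {1,2,3,8,9} and {4}.
On input q, block {1,2,3,8,9} splits into {1,2,8} and {3,9}.
No further refinement is possible. Final partition (7 blocks): {7,10,13} | {1,2,8} | {6,12} | {15} | {11} | {4} | {3,9}.
The equivalence class containing 9 is {3,9}, of size 2.

2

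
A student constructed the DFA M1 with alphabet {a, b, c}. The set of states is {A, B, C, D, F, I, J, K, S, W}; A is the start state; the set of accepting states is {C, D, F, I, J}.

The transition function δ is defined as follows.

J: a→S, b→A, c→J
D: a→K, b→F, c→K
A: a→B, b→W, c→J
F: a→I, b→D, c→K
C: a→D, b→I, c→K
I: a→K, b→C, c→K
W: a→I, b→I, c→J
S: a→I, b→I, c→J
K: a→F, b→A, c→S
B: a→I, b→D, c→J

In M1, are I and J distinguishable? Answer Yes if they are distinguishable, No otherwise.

P0 = {C,D,F,I,J} | {A,B,K,S,W}.
Refine {C,D,F,I,J} on symbol a: members go to different blocks, giving {D,I,J} and {C,F}.
Refine {D,I,J} on symbol b: members go to different blocks, giving {D,I} and {J}.
Split {A,B,K,S,W} by δ(·,a) → {B,S,W} and {K} and {A}.
Stable partition: {D,I} | {B,S,W} | {C,F} | {J} | {K} | {A} — 6 equivalence classes.
I and J end up in different blocks, so they are distinguishable. For instance, the string 'b' is accepted from only I.

Yes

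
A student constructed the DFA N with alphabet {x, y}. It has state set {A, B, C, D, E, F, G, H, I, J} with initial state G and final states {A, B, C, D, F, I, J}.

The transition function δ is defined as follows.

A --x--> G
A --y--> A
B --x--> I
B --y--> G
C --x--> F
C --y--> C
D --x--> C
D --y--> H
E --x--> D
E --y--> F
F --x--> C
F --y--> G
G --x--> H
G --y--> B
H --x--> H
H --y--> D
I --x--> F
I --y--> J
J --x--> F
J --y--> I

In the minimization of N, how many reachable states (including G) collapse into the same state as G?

2

First remove the unreachable states {A,E}; 8 states remain.
Start with accepting vs non-accepting: {B,C,D,F,I,J} | {G,H}.
Refine {B,C,D,F,I,J} on symbol y: members go to different blocks, giving {B,D,F} and {C,I,J}.
The partition is now stable with 3 blocks: {B,D,F} | {G,H} | {C,I,J}.
The equivalence class containing G is {G,H}, of size 2.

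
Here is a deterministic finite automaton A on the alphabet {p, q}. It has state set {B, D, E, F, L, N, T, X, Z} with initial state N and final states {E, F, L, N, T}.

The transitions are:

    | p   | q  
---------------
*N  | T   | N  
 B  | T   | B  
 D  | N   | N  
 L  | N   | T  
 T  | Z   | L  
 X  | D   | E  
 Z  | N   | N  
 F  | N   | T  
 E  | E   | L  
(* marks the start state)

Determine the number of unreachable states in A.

Starting at N and following transitions, the reachable set is {L, N, T, Z}. That leaves B, D, E, F, X unreachable — 5 in total.

5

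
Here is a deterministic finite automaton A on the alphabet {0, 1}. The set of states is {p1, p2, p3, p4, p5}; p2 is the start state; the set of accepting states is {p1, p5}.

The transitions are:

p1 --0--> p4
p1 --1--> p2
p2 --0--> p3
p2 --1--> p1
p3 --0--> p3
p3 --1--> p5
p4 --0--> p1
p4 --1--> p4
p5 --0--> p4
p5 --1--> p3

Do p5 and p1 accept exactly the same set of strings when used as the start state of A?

All states are reachable from the start state.
Initial partition by acceptance: {p1,p5} | {p2,p3,p4}.
On input 0, block {p2,p3,p4} splits into {p2,p3} and {p4}.
No further refinement is possible. Final partition (3 blocks): {p1,p5} | {p2,p3} | {p4}.
p5 and p1 lie in the same block of the stable partition, so they are equivalent — no string distinguishes them.

Yes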